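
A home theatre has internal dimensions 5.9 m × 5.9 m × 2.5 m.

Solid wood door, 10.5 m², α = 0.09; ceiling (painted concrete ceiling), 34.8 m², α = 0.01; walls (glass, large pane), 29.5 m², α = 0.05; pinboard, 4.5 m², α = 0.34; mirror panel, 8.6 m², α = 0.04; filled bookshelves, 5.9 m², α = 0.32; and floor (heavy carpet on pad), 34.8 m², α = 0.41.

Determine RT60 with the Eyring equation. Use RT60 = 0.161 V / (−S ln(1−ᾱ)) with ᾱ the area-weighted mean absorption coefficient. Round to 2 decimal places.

0.62 s

Total surface area S = 10.5 + 34.8 + 29.5 + 4.5 + 8.6 + 5.9 + 34.8 = 128.6 m².
Absorption A = 10.5×0.09 + 34.8×0.01 + 29.5×0.05 + 4.5×0.34 + 8.6×0.04 + 5.9×0.32 + 34.8×0.41 = 20.798 sabins.
ᾱ = 20.798 / 128.6 = 0.1617.
Eyring denominator: −S ln(1−ᾱ) = 22.682.
V = 5.9 × 5.9 × 2.5 = 87.025 m³.
T = 0.161·V/[−S·ln(1−ᾱ)] = 0.161·87.025/22.682 = 0.62 s.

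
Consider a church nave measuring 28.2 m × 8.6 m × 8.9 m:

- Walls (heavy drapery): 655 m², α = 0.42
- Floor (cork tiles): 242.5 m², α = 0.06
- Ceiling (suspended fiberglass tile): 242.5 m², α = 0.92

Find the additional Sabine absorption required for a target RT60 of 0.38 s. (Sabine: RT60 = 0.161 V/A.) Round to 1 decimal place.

401.7 sabins

Total absorption A₁ = 655×0.42 + 242.5×0.06 + 242.5×0.92
  = 275.100 + 14.550 + 223.100 = 512.750 m² sabins.
For T = 0.38 s, need A₂ = 0.161·V/T = 0.161·2158.428/0.38 = 914.492 sabins.
ΔA = A₂ − A₁ = 914.492 − 512.750 = 401.7 sabins.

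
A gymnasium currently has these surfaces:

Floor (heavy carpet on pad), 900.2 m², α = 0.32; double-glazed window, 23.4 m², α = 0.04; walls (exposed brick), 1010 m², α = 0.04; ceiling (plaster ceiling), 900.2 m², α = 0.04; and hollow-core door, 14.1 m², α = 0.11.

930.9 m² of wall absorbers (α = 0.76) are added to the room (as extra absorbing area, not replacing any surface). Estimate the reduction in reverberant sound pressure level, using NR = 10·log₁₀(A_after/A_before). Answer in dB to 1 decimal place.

Equivalent absorption area: A_before = 900.2·0.32 + 23.4·0.04 + 1010·0.04 + 900.2·0.04 + 14.1·0.11 = 366.959 m².
Added absorption = 930.9 × 0.76 = 707.484 sabins.
New total A_after = 1074.443 sabins.
Reduction = 10 log₁₀(A_after/A_before) = 10 log₁₀(2.9280) = 4.7 dB.

4.7 dB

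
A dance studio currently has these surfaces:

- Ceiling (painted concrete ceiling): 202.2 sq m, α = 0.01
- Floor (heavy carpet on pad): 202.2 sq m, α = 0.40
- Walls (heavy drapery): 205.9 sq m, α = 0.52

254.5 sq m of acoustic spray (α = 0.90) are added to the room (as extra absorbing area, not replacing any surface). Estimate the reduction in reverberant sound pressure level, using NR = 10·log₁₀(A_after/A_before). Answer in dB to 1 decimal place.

3.4 dB

Summing Sᵢαᵢ: 2.022 + 80.880 + 107.068 → A_before = 189.970 sabins.
Added absorption = 254.5 × 0.90 = 229.050 sabins.
New total A_after = 419.020 sabins.
Reduction = 10 log₁₀(A_after/A_before) = 10 log₁₀(2.2057) = 3.4 dB.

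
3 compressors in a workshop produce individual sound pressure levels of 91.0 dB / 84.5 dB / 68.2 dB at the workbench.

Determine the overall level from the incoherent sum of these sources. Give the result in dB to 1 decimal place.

Σ 10^(Lᵢ/10) = 1.547e+09.
Combined level = 10 log₁₀(1.547e+09) = 91.9 dB.

91.9 dB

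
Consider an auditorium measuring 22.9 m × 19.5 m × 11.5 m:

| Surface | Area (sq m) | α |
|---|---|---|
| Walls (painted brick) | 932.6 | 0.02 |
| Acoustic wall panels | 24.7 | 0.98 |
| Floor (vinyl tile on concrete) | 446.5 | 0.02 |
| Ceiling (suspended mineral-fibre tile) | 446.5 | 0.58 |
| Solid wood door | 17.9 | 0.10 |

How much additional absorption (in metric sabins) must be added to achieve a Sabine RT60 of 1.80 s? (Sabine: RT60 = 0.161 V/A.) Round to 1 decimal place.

146.8 sabins

Equivalent absorption area: A₁ = 932.6×0.02 + 24.7×0.98 + 446.5×0.02 + 446.5×0.58 + 17.9×0.10 = 312.548 sq m.
V = 5135.325 m³. Required absorption A₂ = 0.161 × 5135.325 / 1.80 = 459.326 sabins.
ΔA = A₂ − A₁ = 459.326 − 312.548 = 146.8 sabins.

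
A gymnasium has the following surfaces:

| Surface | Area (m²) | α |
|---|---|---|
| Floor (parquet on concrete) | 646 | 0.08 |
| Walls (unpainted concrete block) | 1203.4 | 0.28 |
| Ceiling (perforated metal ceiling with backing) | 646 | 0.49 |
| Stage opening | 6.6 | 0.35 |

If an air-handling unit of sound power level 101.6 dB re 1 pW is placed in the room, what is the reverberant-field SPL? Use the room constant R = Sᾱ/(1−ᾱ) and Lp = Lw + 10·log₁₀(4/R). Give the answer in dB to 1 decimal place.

77.7 dB

Σ(Sᵢαᵢ) = 646·0.08 + 1203.4·0.28 + 646·0.49 + 6.6·0.35 = 707.482; total area S = 2502.0 m².
ᾱ = 0.2828, so room constant R = A/(1−ᾱ) = 986.450 m².
Lp = Lw + 10 log₁₀(4/R) = 101.6 -23.92 = 77.7 dB.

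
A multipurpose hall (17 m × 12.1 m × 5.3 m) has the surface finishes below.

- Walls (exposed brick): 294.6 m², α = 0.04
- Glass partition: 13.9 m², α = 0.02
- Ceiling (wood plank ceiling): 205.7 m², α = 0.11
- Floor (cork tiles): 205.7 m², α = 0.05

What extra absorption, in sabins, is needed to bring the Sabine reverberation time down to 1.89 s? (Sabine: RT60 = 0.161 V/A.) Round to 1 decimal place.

Total absorption A₁ = 294.6·0.04 + 13.9·0.02 + 205.7·0.11 + 205.7·0.05
  = 11.784 + 0.278 + 22.627 + 10.285 = 44.974 m² sabins.
Target A₂ = 0.161·1090.21/1.89 = 92.870 sabins (V = 1090.21 m³).
Additional absorption ΔA = 92.870 − 44.974 = 47.9 sabins.

47.9 sabins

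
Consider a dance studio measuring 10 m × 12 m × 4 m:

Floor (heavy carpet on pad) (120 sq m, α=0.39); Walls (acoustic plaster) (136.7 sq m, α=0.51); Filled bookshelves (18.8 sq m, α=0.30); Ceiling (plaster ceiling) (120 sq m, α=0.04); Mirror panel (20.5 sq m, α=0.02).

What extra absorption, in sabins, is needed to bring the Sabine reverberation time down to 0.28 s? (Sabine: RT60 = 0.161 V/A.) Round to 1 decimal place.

148.6 sabins

Equivalent absorption area: A₁ = 120×0.39 + 136.7×0.51 + 18.8×0.30 + 120×0.04 + 20.5×0.02 = 127.367 sq m.
V = 480 m³. Required absorption A₂ = 0.161 × 480 / 0.28 = 276.000 sabins.
ΔA = A₂ − A₁ = 276.000 − 127.367 = 148.6 sabins.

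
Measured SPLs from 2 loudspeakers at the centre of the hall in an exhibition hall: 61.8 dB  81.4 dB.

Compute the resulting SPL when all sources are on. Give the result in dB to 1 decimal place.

81.4 dB

Σ 10^(Lᵢ/10) = 1.396e+08.
Combined level = 10 log₁₀(1.396e+08) = 81.4 dB.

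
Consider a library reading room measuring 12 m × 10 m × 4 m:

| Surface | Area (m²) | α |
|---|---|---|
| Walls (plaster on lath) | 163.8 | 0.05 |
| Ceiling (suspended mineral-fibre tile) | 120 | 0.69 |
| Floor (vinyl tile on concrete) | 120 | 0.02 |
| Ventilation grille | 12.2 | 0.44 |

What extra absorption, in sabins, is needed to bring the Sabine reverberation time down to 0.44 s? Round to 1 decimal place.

76.9 sabins

Equivalent absorption area: A₁ = 163.8·0.05 + 120·0.69 + 120·0.02 + 12.2·0.44 = 98.758 m².
V = 480 m³. Required absorption A₂ = 0.161 × 480 / 0.44 = 175.636 sabins.
ΔA = A₂ − A₁ = 175.636 − 98.758 = 76.9 sabins.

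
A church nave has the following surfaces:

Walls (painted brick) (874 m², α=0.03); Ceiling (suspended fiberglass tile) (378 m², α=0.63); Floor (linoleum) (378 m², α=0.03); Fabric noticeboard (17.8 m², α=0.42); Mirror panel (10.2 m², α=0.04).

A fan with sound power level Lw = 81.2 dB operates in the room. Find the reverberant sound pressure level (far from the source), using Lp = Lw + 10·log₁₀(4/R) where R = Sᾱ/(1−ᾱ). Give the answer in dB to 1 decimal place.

Σ(Sᵢαᵢ) = 874·0.03 + 378·0.63 + 378·0.03 + 17.8·0.42 + 10.2·0.04 = 283.584; total area S = 1658.0 m².
ᾱ = 283.584/1658.0 = 0.1710; R = Sᾱ/(1−ᾱ) = 283.584/(1−0.1710) = 342.080 m².
Lp = 81.2 + 10·log₁₀(4/342.080) = 81.2 + (-19.32) = 61.9 dB.

61.9 dB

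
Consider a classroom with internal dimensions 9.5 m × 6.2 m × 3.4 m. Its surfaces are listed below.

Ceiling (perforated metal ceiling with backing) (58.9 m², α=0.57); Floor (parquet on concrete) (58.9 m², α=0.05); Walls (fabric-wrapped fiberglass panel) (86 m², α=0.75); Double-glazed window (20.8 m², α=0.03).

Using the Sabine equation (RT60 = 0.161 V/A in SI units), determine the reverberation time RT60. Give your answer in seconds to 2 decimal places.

0.32 seconds

Summing Sᵢαᵢ: 33.573 + 2.945 + 64.500 + 0.624 → A = 101.642 sabins.
V = 9.5·6.2·3.4 = 200.26 m³.
T = 0.161 V/A = 0.161·200.26/101.642 = 0.32 s.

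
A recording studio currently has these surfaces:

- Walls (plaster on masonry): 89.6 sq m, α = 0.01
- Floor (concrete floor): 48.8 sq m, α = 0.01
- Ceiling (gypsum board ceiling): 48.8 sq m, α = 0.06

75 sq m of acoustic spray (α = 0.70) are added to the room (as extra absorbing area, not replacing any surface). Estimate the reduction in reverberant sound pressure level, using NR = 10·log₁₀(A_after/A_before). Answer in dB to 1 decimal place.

Total absorption A_before = 89.6×0.01 + 48.8×0.01 + 48.8×0.06
  = 0.896 + 0.488 + 2.928 = 4.312 sq m sabins.
Added absorption = 75 × 0.70 = 52.500 sabins.
New total A_after = 56.812 sabins.
Reduction = 10 log₁₀(A_after/A_before) = 10 log₁₀(13.1753) = 11.2 dB.

11.2 dB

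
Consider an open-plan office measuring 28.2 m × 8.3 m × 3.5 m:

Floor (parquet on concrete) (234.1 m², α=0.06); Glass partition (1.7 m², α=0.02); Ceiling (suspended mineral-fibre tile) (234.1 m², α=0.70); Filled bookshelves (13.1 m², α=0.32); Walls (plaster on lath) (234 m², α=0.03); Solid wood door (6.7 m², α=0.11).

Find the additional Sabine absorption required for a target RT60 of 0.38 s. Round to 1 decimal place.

157.2 sabins

A₁ = Σ Sᵢαᵢ = 234.1*0.06 + 1.7*0.02 + 234.1*0.70 + 13.1*0.32 + 234*0.03 + 6.7*0.11 = 189.899 sabins.
For T = 0.38 s, need A₂ = 0.161·V/T = 0.161·819.21/0.38 = 347.086 sabins.
Additional absorption ΔA = 347.086 − 189.899 = 157.2 sabins.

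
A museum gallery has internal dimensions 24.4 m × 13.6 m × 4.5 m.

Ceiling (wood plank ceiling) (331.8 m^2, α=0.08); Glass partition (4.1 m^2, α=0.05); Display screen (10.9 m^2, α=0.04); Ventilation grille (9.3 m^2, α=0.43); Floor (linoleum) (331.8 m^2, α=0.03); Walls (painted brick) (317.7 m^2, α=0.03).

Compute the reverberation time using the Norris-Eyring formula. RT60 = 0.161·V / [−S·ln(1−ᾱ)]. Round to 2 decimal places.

S = Σ Sᵢ = 1005.6 m^2.
Σ(Sᵢαᵢ) = 331.8×0.08 + 4.1×0.05 + 10.9×0.04 + 9.3×0.43 + 331.8×0.03 + 317.7×0.03 = 50.669.
Mean coefficient ᾱ = A/S = 0.0504.
−S·ln(1−ᾱ) = −1005.6 × ln(1 − 0.0504) = 52.004.
V = 24.4 × 13.6 × 4.5 = 1493.28 m³.
RT60 = 0.161 × 1493.28 / 52.004 = 4.62 s.

4.62 s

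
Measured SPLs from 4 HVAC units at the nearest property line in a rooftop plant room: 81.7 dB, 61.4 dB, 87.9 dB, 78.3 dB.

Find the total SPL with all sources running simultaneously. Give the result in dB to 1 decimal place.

89.2 dB

Sum in the linear (power) domain: Σ 10^(Lᵢ/10) = 10^(81.7/10) + 10^(61.4/10) + 10^(87.9/10) + 10^(78.3/10) = 8.335e+08.
Combined level = 10 log₁₀(8.335e+08) = 89.2 dB.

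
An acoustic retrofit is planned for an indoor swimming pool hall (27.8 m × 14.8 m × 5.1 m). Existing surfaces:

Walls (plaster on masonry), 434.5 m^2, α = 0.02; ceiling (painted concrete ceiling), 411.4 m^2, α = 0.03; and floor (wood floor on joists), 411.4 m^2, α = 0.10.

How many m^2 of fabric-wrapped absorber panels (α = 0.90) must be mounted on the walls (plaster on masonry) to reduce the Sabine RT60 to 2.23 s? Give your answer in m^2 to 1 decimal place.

101.5

Summing Sᵢαᵢ: 8.690 + 12.342 + 41.140 → A₁ = 62.172 sabins.
Required A₂ = 0.161·2098.344/2.23 = 151.495 sabins.
ΔA needed = 151.495 − 62.172 = 89.323 sabins.
Each m^2 of panel replacing the walls (plaster on masonry) adds (0.90 − 0.02) = 0.88 sabins.
Panel area = 89.323 / 0.88 = 101.5 m^2.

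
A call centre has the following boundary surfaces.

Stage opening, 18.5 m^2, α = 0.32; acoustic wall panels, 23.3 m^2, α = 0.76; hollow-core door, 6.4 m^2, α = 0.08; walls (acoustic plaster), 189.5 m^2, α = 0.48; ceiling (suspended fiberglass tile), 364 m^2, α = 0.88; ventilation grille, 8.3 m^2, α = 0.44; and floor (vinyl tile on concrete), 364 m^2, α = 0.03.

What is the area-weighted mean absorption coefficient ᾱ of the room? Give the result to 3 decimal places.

0.462

Total surface area S = 974.0 m^2.
Σ(Sᵢαᵢ) = 18.5×0.32 + 23.3×0.76 + 6.4×0.08 + 189.5×0.48 + 364×0.88 + 8.3×0.44 + 364×0.03 = 449.992.
ᾱ = A/S = 0.462.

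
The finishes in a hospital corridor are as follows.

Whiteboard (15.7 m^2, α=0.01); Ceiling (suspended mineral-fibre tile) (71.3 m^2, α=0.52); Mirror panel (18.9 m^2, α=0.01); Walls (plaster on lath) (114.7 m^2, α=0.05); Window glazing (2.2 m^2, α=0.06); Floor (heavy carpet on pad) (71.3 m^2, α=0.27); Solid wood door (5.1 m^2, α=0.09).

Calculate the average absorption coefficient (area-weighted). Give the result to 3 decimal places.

S = Σ Sᵢ = 15.7 + 71.3 + 18.9 + 114.7 + 2.2 + 71.3 + 5.1 = 299.2 m^2.
A = 15.7*0.01 + 71.3*0.52 + 18.9*0.01 + 114.7*0.05 + 2.2*0.06 + 71.3*0.27 + 5.1*0.09 = 62.999 sabins.
ᾱ = 62.999 / 299.2 = 0.211.

0.211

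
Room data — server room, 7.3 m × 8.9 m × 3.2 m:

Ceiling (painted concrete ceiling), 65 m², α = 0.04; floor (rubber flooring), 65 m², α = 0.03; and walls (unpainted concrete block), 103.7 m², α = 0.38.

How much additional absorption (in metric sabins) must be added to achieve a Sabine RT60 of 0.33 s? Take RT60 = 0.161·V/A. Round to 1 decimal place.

Total absorption A₁ = 65×0.04 + 65×0.03 + 103.7×0.38
  = 2.600 + 1.950 + 39.406 = 43.956 m² sabins.
Target A₂ = 0.161·207.904/0.33 = 101.432 sabins (V = 207.904 m³).
Additional absorption ΔA = 101.432 − 43.956 = 57.5 sabins.

57.5 sabins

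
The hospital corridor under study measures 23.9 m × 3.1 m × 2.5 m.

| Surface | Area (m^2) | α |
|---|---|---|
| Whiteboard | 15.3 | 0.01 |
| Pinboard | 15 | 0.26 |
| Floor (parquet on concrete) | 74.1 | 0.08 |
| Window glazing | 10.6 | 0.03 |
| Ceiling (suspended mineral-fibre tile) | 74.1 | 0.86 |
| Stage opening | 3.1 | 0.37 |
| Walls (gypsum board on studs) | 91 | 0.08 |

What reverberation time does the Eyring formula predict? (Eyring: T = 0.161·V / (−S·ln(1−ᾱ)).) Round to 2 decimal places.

0.31 s

S = Σ Sᵢ = 283.2 m^2.
Σ(Sᵢαᵢ) = 15.3×0.01 + 15×0.26 + 74.1×0.08 + 10.6×0.03 + 74.1×0.86 + 3.1×0.37 + 91×0.08 = 82.452.
Mean coefficient ᾱ = A/S = 0.2911.
−S·ln(1−ᾱ) = −283.2 × ln(1 − 0.2911) = 97.432.
V = 23.9 × 3.1 × 2.5 = 185.225 m³.
T = 0.161·V/[−S·ln(1−ᾱ)] = 0.161·185.225/97.432 = 0.31 s.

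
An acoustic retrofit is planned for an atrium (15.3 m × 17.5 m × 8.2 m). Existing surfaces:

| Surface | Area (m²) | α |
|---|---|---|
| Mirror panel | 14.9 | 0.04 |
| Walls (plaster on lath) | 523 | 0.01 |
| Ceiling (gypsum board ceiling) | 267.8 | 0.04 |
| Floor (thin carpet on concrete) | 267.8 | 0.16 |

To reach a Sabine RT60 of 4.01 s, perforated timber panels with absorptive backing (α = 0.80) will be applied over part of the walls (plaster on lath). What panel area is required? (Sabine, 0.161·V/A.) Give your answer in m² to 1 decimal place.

A₁ = Σ Sᵢαᵢ = 14.9·0.04 + 523·0.01 + 267.8·0.04 + 267.8·0.16 = 59.386 sabins.
V = 2195.55 m³. Target absorption A₂ = 0.161 × 2195.55 / 4.01 = 88.151 sabins.
ΔA needed = 88.151 − 59.386 = 28.765 sabins.
Each m² of panel replacing the walls (plaster on lath) adds (0.80 − 0.01) = 0.79 sabins.
Panel area = 28.765 / 0.79 = 36.4 m².

36.4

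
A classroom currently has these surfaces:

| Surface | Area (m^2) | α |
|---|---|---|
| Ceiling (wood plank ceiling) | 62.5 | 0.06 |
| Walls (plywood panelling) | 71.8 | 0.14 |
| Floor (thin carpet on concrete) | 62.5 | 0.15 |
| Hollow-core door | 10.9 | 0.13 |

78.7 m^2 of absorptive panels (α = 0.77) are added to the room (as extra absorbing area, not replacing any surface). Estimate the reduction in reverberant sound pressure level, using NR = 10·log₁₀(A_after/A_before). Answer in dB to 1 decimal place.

Summing Sᵢαᵢ: 3.750 + 10.052 + 9.375 + 1.417 → A_before = 24.594 sabins.
Treatment contributes 78.7·0.77 = 60.599 sabins.
A_after = 24.594 + 60.599 = 85.193 sabins.
NR = 10·log₁₀(85.193/24.594) = 5.4 dB.

5.4 dB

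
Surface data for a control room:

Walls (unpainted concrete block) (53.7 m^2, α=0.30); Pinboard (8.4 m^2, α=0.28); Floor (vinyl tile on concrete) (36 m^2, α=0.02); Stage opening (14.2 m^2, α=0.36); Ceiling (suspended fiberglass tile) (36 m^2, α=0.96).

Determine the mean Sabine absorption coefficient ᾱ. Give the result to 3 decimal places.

S = Σ Sᵢ = 53.7 + 8.4 + 36 + 14.2 + 36 = 148.3 m^2.
Σ(Sᵢαᵢ) = 53.7×0.30 + 8.4×0.28 + 36×0.02 + 14.2×0.36 + 36×0.96 = 58.854.
ᾱ = 58.854 / 148.3 = 0.397.

0.397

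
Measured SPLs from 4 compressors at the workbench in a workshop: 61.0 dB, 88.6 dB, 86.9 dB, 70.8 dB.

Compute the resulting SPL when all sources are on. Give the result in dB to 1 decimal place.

90.9 dB

Converting to relative power and adding: 10^(61.0/10) + 10^(88.6/10) + 10^(86.9/10) + 10^(70.8/10) = 1.227e+09.
Back to dB: 10·log₁₀ Σ = 90.9 dB.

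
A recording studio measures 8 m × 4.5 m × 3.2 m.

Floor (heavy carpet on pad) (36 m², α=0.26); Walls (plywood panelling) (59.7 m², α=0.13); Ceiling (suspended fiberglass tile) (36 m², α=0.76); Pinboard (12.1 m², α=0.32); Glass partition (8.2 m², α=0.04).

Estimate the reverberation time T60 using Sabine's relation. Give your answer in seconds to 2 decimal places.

0.38 s

A = Σ Sᵢαᵢ = 36·0.26 + 59.7·0.13 + 36·0.76 + 12.1·0.32 + 8.2·0.04 = 48.681 sabins.
Volume V = 8 × 4.5 × 3.2 = 115.2 m³.
Sabine: RT60 = 0.161 × 115.2 / 48.681 = 0.38 s.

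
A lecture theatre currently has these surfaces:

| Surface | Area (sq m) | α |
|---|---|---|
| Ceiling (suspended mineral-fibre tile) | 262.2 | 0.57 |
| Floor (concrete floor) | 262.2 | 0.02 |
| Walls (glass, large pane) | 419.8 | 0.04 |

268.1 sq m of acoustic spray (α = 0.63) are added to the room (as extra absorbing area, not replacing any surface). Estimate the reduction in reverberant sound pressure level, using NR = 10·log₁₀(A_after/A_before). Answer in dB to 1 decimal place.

3.0 dB

A_before = Σ Sᵢαᵢ = 262.2×0.57 + 262.2×0.02 + 419.8×0.04 = 171.490 sabins.
Added absorption = 268.1 × 0.63 = 168.903 sabins.
A_after = 171.490 + 168.903 = 340.393 sabins.
NR = 10·log₁₀(340.393/171.490) = 3.0 dB.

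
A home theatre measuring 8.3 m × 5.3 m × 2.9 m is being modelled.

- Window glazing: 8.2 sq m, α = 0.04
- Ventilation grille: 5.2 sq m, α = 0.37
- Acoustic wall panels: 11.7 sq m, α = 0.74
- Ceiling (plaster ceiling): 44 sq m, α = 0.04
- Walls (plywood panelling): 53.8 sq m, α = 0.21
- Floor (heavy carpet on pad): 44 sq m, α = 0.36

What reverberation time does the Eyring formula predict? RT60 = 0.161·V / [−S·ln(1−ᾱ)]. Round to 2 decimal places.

0.45 s

S = Σ Sᵢ = 166.9 sq m.
Σ(Sᵢαᵢ) = 8.2×0.04 + 5.2×0.37 + 11.7×0.74 + 44×0.04 + 53.8×0.21 + 44×0.36 = 39.808.
ᾱ = 39.808 / 166.9 = 0.2385.
Eyring denominator: −S ln(1−ᾱ) = 45.474.
V = 8.3 × 5.3 × 2.9 = 127.571 m³.
T = 0.161·V/[−S·ln(1−ᾱ)] = 0.161·127.571/45.474 = 0.45 s.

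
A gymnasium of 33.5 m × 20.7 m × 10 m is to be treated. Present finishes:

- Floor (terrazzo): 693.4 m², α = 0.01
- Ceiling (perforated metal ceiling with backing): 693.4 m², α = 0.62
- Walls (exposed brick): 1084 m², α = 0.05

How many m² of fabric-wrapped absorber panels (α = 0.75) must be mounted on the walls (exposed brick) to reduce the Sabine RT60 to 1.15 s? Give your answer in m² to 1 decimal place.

685.4

Equivalent absorption area: A₁ = 693.4×0.01 + 693.4×0.62 + 1084×0.05 = 491.042 m².
Required A₂ = 0.161·6934.5/1.15 = 970.830 sabins.
Absorption to add: 970.830 − 491.042 = 479.788 sabins.
Net gain per m²: Δα = 0.75 − 0.05 = 0.70.
Panel area = 479.788 / 0.70 = 685.4 m².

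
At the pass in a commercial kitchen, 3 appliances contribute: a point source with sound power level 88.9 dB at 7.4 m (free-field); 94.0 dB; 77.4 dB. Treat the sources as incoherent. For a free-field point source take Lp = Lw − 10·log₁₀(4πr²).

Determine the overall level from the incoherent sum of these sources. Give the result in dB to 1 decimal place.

94.1 dB

Source at 7.4 m: Lp = 88.9 − 10·log₁₀(4π·7.4²) = 88.9 − 10·log₁₀(688.134) = 60.5 dB.
Sum in the linear (power) domain: Σ 10^(Lᵢ/10) = 10^(60.5/10) + 10^(94.0/10) + 10^(77.4/10) = 2.568e+09.
Combined level = 10 log₁₀(2.568e+09) = 94.1 dB.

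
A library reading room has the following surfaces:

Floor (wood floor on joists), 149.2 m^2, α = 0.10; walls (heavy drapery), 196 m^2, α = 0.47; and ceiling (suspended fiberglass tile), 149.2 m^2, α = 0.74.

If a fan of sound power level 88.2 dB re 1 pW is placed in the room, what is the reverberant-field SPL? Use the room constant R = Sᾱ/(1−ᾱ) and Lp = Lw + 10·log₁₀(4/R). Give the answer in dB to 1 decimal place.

68.3 dB

A = 217.448 sabins; S = 494.4 m^2.
ᾱ = 0.4398, so room constant R = A/(1−ᾱ) = 388.161 m^2.
Lp = Lw + 10 log₁₀(4/R) = 88.2 -19.87 = 68.3 dB.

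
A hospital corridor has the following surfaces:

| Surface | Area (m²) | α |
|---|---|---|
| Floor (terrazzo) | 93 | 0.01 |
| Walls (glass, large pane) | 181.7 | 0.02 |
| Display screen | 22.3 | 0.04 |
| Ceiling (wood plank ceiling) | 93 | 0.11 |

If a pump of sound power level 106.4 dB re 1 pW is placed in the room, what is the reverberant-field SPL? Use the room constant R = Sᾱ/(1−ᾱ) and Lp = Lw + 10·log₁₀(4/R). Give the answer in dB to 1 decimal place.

Σ(Sᵢαᵢ) = 93·0.01 + 181.7·0.02 + 22.3·0.04 + 93·0.11 = 15.686; total area S = 390.0 m².
ᾱ = 15.686/390.0 = 0.0402; R = Sᾱ/(1−ᾱ) = 15.686/(1−0.0402) = 16.343 m².
Lp = Lw + 10 log₁₀(4/R) = 106.4 -6.11 = 100.3 dB.

100.3 dB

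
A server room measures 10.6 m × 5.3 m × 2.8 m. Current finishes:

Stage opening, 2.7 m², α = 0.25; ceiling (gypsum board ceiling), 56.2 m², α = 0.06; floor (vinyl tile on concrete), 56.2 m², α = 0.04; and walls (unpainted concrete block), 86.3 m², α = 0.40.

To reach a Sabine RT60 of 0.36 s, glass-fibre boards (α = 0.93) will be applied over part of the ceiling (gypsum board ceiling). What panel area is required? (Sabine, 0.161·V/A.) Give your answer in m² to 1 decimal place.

33.9

Total absorption A₁ = 2.7×0.25 + 56.2×0.06 + 56.2×0.04 + 86.3×0.40
  = 0.675 + 3.372 + 2.248 + 34.520 = 40.815 m² sabins.
V = 157.304 m³. Target absorption A₂ = 0.161 × 157.304 / 0.36 = 70.350 sabins.
ΔA needed = 70.350 − 40.815 = 29.535 sabins.
Net gain per m²: Δα = 0.93 − 0.06 = 0.87.
Area = ΔA/Δα = 29.535/0.87 = 33.9 m².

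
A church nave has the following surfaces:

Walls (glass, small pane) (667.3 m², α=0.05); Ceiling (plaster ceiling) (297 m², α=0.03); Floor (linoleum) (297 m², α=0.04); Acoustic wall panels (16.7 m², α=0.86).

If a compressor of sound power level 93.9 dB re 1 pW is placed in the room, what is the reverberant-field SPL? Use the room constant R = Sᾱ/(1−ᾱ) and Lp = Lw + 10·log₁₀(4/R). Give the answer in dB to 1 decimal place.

A = 68.517 sabins; S = 1278.0 m².
ᾱ = 68.517/1278.0 = 0.0536; R = Sᾱ/(1−ᾱ) = 68.517/(1−0.0536) = 72.398 m².
Lp = Lw + 10 log₁₀(4/R) = 93.9 -12.58 = 81.3 dB.

81.3 dB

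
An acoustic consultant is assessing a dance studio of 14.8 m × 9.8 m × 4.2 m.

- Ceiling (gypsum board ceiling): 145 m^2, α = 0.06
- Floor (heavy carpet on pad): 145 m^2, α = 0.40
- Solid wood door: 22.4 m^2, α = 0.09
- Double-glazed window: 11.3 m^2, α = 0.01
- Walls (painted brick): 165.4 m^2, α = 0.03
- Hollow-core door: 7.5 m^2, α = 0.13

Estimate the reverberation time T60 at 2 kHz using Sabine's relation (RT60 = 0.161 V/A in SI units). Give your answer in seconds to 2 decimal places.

1.31 s

Equivalent absorption area: A = 145*0.06 + 145*0.40 + 22.4*0.09 + 11.3*0.01 + 165.4*0.03 + 7.5*0.13 = 74.766 m^2.
V = 14.8·9.8·4.2 = 609.168 m³.
RT60 = 0.161 · V / A = 0.161 × 609.168 / 74.766 = 1.31 s.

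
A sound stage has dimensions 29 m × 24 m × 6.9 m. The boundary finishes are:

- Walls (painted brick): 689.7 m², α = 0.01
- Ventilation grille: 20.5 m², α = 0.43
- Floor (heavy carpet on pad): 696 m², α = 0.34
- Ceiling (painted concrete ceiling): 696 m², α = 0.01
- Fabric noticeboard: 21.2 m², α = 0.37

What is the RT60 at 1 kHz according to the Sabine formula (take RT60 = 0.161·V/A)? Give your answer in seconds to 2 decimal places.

A = Σ Sᵢαᵢ = 689.7·0.01 + 20.5·0.43 + 696·0.34 + 696·0.01 + 21.2·0.37 = 267.156 sabins.
Volume V = 29 × 24 × 6.9 = 4802.4 m³.
T = 0.161 V/A = 0.161·4802.4/267.156 = 2.89 s.

2.89 seconds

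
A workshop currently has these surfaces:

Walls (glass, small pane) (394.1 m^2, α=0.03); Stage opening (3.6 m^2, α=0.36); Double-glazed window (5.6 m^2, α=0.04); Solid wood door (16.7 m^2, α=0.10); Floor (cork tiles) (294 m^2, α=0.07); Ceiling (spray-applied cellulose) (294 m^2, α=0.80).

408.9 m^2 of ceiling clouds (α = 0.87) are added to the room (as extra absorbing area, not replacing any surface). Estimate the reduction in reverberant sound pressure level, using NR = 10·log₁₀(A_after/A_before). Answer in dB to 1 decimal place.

Summing Sᵢαᵢ: 11.823 + 1.296 + 0.224 + 1.670 + 20.580 + 235.200 → A_before = 270.793 sabins.
Treatment contributes 408.9·0.87 = 355.743 sabins.
New total A_after = 626.536 sabins.
Reduction = 10 log₁₀(A_after/A_before) = 10 log₁₀(2.3137) = 3.6 dB.

3.6 dB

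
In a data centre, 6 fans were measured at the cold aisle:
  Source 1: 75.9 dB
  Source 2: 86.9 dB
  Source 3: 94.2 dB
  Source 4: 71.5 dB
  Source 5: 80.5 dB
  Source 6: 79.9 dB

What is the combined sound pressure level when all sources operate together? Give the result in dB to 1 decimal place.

Sum in the linear (power) domain: Σ 10^(Lᵢ/10) = 10^(75.9/10) + 10^(86.9/10) + 10^(94.2/10) + 10^(71.5/10) + 10^(80.5/10) + 10^(79.9/10) = 3.383e+09.
Combined level = 10 log₁₀(3.383e+09) = 95.3 dB.

95.3 dB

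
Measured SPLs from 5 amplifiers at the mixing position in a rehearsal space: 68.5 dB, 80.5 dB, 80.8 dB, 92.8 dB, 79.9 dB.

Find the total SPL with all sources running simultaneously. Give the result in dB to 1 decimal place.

93.5 dB

Sum in the linear (power) domain: Σ 10^(Lᵢ/10) = 10^(68.5/10) + 10^(80.5/10) + 10^(80.8/10) + 10^(92.8/10) + 10^(79.9/10) = 2.243e+09.
Back to dB: 10·log₁₀ Σ = 93.5 dB.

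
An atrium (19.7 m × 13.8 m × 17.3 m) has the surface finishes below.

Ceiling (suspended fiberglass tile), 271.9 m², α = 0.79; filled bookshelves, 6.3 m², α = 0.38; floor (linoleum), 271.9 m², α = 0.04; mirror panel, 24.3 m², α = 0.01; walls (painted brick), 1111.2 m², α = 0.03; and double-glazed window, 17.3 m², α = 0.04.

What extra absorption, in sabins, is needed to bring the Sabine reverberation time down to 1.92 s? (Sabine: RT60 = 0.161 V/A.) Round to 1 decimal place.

132.0 sabins

Summing Sᵢαᵢ: 214.801 + 2.394 + 10.876 + 0.243 + 33.336 + 0.692 → A₁ = 262.342 sabins.
For T = 1.92 s, need A₂ = 0.161·V/T = 0.161·4703.178/1.92 = 394.381 sabins.
ΔA = A₂ − A₁ = 394.381 − 262.342 = 132.0 sabins.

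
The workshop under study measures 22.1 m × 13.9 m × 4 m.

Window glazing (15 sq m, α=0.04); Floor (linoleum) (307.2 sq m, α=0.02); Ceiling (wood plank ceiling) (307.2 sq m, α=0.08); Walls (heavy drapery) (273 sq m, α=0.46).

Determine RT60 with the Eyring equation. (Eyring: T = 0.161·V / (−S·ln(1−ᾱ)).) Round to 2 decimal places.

Total surface area S = 15 + 307.2 + 307.2 + 273 = 902.4 sq m.
Σ(Sᵢαᵢ) = 15×0.04 + 307.2×0.02 + 307.2×0.08 + 273×0.46 = 156.900.
Mean coefficient ᾱ = A/S = 0.1739.
−S·ln(1−ᾱ) = −902.4 × ln(1 − 0.1739) = 172.394.
V = 22.1 × 13.9 × 4 = 1228.76 m³.
T = 0.161·V/[−S·ln(1−ᾱ)] = 0.161·1228.76/172.394 = 1.15 s.

1.15 sec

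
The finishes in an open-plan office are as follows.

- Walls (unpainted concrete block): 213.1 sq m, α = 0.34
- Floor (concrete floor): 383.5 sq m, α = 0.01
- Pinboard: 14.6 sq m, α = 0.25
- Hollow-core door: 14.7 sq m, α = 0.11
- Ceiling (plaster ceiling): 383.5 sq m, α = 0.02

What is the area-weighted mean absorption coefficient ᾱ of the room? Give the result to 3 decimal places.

0.088

Total surface area S = 1009.4 sq m.
Weighted sum Σ Sα = 89.226.
ᾱ = 89.226 / 1009.4 = 0.088.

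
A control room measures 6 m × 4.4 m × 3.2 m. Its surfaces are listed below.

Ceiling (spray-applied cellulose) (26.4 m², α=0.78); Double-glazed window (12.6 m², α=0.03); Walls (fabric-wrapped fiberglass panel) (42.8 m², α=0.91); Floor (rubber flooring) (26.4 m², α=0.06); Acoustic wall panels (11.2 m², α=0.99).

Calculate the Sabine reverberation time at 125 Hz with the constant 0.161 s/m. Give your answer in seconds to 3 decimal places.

Total absorption A = 26.4×0.78 + 12.6×0.03 + 42.8×0.91 + 26.4×0.06 + 11.2×0.99
  = 20.592 + 0.378 + 38.948 + 1.584 + 11.088 = 72.590 m² sabins.
Room volume: 84.48 m³.
T = 0.161 V/A = 0.161·84.48/72.590 = 0.187 s.

0.187 sec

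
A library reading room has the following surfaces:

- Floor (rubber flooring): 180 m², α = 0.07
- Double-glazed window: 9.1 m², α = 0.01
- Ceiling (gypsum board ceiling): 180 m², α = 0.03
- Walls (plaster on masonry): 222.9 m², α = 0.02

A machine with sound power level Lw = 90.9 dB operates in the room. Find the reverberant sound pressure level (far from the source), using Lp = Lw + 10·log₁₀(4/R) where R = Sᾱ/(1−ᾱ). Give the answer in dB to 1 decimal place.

83.2 dB

A = 22.549 sabins; S = 592.0 m².
ᾱ = 22.549/592.0 = 0.0381; R = Sᾱ/(1−ᾱ) = 22.549/(1−0.0381) = 23.442 m².
Lp = 90.9 + 10·log₁₀(4/23.442) = 90.9 + (-7.68) = 83.2 dB.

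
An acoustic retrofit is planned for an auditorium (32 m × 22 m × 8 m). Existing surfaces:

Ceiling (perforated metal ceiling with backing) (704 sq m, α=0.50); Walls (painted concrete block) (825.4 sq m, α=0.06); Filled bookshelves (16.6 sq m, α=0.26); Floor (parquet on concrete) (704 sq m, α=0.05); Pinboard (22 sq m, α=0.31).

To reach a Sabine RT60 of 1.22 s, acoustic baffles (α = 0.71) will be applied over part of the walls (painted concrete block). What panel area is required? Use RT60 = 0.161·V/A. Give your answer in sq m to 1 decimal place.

454.4

Summing Sᵢαᵢ: 352.000 + 49.524 + 4.316 + 35.200 + 6.820 → A₁ = 447.860 sabins.
Required A₂ = 0.161·5632/1.22 = 743.239 sabins.
Absorption to add: 743.239 − 447.860 = 295.379 sabins.
Net gain per sq m: Δα = 0.71 − 0.06 = 0.65.
Area = ΔA/Δα = 295.379/0.65 = 454.4 sq m.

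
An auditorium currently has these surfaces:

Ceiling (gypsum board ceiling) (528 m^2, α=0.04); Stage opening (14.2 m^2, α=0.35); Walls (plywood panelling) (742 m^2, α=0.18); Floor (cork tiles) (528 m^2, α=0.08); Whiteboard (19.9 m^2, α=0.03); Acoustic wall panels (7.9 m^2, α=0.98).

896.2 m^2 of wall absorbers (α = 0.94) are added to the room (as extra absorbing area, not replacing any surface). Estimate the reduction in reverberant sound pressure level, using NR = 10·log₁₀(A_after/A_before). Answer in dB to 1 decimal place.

A_before = Σ Sᵢαᵢ = 528×0.04 + 14.2×0.35 + 742×0.18 + 528×0.08 + 19.9×0.03 + 7.9×0.98 = 210.229 sabins.
Added absorption = 896.2 × 0.94 = 842.428 sabins.
A_after = 210.229 + 842.428 = 1052.657 sabins.
NR = 10·log₁₀(1052.657/210.229) = 7.0 dB.

7.0 dB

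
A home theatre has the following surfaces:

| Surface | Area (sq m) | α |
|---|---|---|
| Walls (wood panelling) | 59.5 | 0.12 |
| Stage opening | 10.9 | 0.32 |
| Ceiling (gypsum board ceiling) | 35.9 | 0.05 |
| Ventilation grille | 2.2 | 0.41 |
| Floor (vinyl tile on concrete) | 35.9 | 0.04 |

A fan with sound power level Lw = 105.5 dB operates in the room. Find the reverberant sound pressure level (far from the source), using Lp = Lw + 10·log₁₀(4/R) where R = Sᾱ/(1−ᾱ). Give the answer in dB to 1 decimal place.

A = 14.761 sabins; S = 144.4 sq m.
ᾱ = 14.761/144.4 = 0.1022; R = Sᾱ/(1−ᾱ) = 14.761/(1−0.1022) = 16.441 sq m.
Lp = 105.5 + 10·log₁₀(4/16.441) = 105.5 + (-6.14) = 99.4 dB.

99.4 dB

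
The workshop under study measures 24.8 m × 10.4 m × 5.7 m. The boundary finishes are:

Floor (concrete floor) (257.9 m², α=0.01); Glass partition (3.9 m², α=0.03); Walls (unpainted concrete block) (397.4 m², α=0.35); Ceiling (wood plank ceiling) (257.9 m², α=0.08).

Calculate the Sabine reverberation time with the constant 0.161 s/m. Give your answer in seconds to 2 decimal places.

1.46 sec

A = Σ Sᵢαᵢ = 257.9×0.01 + 3.9×0.03 + 397.4×0.35 + 257.9×0.08 = 162.418 sabins.
V = 24.8·10.4·5.7 = 1470.144 m³.
T = 0.161 V/A = 0.161·1470.144/162.418 = 1.46 s.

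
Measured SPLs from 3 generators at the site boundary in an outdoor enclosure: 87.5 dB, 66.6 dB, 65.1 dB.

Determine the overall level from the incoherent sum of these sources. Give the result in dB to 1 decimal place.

87.6 dB

Σ 10^(Lᵢ/10) = 5.701e+08.
L_total = 10·log₁₀(5.701e+08) = 87.6 dB.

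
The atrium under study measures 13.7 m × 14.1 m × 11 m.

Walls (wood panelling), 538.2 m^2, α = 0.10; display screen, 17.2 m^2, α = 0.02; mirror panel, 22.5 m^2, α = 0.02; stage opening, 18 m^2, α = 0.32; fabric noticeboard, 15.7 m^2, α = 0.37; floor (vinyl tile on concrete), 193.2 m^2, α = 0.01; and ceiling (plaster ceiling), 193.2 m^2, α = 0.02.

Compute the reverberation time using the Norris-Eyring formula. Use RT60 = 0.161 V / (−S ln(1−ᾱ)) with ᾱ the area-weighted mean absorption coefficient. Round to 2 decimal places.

Total surface area S = 538.2 + 17.2 + 22.5 + 18 + 15.7 + 193.2 + 193.2 = 998.0 m^2.
Absorption A = 538.2·0.10 + 17.2·0.02 + 22.5·0.02 + 18·0.32 + 15.7·0.37 + 193.2·0.01 + 193.2·0.02 = 71.979 sabins.
ᾱ = 71.979 / 998.0 = 0.0721.
Eyring denominator: −S ln(1−ᾱ) = 74.682.
V = 13.7 × 14.1 × 11 = 2124.87 m³.
RT60 = 0.161 × 2124.87 / 74.682 = 4.58 s.

4.58 seconds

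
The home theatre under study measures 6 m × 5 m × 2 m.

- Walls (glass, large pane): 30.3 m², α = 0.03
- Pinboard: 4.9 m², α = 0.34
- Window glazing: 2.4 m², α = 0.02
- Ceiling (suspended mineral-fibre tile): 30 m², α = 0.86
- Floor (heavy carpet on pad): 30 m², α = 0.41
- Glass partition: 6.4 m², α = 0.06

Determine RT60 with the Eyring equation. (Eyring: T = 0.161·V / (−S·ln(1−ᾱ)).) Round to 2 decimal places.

0.18 sec

Total surface area S = 30.3 + 4.9 + 2.4 + 30 + 30 + 6.4 = 104.0 m².
Σ(Sᵢαᵢ) = 30.3·0.03 + 4.9·0.34 + 2.4·0.02 + 30·0.86 + 30·0.41 + 6.4·0.06 = 41.107.
Mean coefficient ᾱ = A/S = 0.3953.
Eyring denominator: −S ln(1−ᾱ) = 52.314.
V = 6 × 5 × 2 = 60 m³.
T = 0.161·V/[−S·ln(1−ᾱ)] = 0.161·60/52.314 = 0.18 s.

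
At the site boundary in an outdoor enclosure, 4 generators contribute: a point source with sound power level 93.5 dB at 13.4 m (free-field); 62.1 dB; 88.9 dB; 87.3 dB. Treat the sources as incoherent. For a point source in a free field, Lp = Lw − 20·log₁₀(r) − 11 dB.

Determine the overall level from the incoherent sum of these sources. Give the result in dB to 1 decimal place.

Source at 13.4 m: Lp = 93.5 − 20·log₁₀(13.4) − 11 = 60.0 dB.
Σ 10^(Lᵢ/10) = 1.316e+09.
L_total = 10·log₁₀(1.316e+09) = 91.2 dB.

91.2 dB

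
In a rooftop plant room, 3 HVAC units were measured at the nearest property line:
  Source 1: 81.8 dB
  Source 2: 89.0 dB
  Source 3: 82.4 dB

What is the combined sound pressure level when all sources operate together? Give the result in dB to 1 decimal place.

90.5 dB

Converting to relative power and adding: 10^(81.8/10) + 10^(89.0/10) + 10^(82.4/10) = 1.119e+09.
Back to dB: 10·log₁₀ Σ = 90.5 dB.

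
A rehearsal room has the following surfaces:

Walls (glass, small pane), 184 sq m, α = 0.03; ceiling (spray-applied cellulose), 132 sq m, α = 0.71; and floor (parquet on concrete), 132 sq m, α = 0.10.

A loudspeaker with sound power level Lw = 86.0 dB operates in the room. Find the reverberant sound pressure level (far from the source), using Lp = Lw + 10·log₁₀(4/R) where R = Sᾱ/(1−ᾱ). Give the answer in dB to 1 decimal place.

70.3 dB

Σ(Sᵢαᵢ) = 184·0.03 + 132·0.71 + 132·0.10 = 112.440; total area S = 448.0 sq m.
ᾱ = 0.2510, so room constant R = A/(1−ᾱ) = 150.120 sq m.
Lp = 86.0 + 10·log₁₀(4/150.120) = 86.0 + (-15.74) = 70.3 dB.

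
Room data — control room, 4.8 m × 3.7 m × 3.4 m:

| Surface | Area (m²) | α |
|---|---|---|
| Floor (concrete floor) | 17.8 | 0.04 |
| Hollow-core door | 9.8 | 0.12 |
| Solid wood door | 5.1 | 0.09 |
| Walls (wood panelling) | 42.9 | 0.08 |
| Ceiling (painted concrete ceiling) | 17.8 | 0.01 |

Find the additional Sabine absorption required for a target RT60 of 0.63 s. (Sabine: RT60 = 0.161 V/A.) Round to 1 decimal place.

9.5 sabins

Equivalent absorption area: A₁ = 17.8*0.04 + 9.8*0.12 + 5.1*0.09 + 42.9*0.08 + 17.8*0.01 = 5.957 m².
For T = 0.63 s, need A₂ = 0.161·V/T = 0.161·60.384/0.63 = 15.431 sabins.
Additional absorption ΔA = 15.431 − 5.957 = 9.5 sabins.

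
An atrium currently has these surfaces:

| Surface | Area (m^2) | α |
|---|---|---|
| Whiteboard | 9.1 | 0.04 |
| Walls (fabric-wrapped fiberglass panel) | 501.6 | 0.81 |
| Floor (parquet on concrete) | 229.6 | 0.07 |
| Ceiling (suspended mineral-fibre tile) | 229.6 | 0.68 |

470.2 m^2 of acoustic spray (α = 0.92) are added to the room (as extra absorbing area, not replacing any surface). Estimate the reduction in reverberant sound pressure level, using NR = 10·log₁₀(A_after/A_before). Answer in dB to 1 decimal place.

Total absorption A_before = 9.1·0.04 + 501.6·0.81 + 229.6·0.07 + 229.6·0.68
  = 0.364 + 406.296 + 16.072 + 156.128 = 578.860 m^2 sabins.
Added absorption = 470.2 × 0.92 = 432.584 sabins.
A_after = 578.860 + 432.584 = 1011.444 sabins.
NR = 10·log₁₀(1011.444/578.860) = 2.4 dB.

2.4 dB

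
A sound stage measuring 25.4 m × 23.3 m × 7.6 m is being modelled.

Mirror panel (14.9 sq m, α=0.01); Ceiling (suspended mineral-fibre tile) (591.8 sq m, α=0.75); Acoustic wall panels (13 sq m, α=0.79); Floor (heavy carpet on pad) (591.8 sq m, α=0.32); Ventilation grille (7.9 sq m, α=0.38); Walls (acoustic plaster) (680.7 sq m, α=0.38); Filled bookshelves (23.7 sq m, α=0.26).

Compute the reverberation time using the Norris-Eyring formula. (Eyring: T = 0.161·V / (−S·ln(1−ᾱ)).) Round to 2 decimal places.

0.59 s

Total surface area S = 14.9 + 591.8 + 13 + 591.8 + 7.9 + 680.7 + 23.7 = 1923.8 sq m.
Absorption A = 14.9·0.01 + 591.8·0.75 + 13·0.79 + 591.8·0.32 + 7.9·0.38 + 680.7·0.38 + 23.7·0.26 = 911.475 sabins.
ᾱ = 911.475 / 1923.8 = 0.4738.
Eyring denominator: −S ln(1−ᾱ) = 1235.222.
V = 25.4 × 23.3 × 7.6 = 4497.832 m³.
T = 0.161·V/[−S·ln(1−ᾱ)] = 0.161·4497.832/1235.222 = 0.59 s.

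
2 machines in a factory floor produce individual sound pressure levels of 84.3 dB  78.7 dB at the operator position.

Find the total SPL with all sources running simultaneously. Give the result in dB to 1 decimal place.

Sum in the linear (power) domain: Σ 10^(Lᵢ/10) = 10^(84.3/10) + 10^(78.7/10) = 3.433e+08.
Back to dB: 10·log₁₀ Σ = 85.4 dB.

85.4 dB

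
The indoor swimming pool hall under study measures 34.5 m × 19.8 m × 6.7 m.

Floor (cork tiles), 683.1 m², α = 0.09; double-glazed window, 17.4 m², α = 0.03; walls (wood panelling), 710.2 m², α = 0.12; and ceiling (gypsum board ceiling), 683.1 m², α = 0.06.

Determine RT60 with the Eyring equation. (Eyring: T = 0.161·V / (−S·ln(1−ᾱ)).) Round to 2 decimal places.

3.74 seconds

S = Σ Sᵢ = 2093.8 m².
Absorption A = 683.1·0.09 + 17.4·0.03 + 710.2·0.12 + 683.1·0.06 = 188.211 sabins.
ᾱ = 188.211 / 2093.8 = 0.0899.
Eyring denominator: −S ln(1−ᾱ) = 197.238.
V = 34.5 × 19.8 × 6.7 = 4576.77 m³.
RT60 = 0.161 × 4576.77 / 197.238 = 3.74 s.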